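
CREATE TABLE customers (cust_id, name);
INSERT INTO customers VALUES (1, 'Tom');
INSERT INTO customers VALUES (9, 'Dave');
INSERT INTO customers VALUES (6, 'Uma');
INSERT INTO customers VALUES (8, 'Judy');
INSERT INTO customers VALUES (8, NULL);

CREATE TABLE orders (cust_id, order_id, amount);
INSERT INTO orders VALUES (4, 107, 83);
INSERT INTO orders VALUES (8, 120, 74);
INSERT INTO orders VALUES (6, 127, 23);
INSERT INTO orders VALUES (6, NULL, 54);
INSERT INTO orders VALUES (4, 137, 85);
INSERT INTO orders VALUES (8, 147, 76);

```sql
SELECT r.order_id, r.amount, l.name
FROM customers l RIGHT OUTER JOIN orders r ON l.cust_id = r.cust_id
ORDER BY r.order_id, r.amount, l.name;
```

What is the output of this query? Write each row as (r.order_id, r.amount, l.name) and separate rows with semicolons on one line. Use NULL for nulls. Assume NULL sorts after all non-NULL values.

RIGHT JOIN keeps every row from `orders`; unmatched rows get NULL for `customers`'s columns.
Matching on l.cust_id = r.cust_id.
- l row (cust_id=1): no match.
- l row (cust_id=9): no match.
- l row (cust_id=6): matches 2 r row(s) → 2 output row(s).
- l row (cust_id=8): matches 2 r row(s) → 2 output row(s).
- l row (cust_id=8): matches 2 r row(s) → 2 output row(s).
- 2 r row(s) had no l match → kept, l columns NULL.
After projecting and ordering:
r.order_id | r.amount | l.name
107 | 83 | NULL
120 | 74 | Judy
120 | 74 | NULL
127 | 23 | Uma
137 | 85 | NULL
147 | 76 | Judy
147 | 76 | NULL
NULL | 54 | Uma

(107, 83, NULL); (120, 74, Judy); (120, 74, NULL); (127, 23, Uma); (137, 85, NULL); (147, 76, Judy); (147, 76, NULL); (NULL, 54, Uma)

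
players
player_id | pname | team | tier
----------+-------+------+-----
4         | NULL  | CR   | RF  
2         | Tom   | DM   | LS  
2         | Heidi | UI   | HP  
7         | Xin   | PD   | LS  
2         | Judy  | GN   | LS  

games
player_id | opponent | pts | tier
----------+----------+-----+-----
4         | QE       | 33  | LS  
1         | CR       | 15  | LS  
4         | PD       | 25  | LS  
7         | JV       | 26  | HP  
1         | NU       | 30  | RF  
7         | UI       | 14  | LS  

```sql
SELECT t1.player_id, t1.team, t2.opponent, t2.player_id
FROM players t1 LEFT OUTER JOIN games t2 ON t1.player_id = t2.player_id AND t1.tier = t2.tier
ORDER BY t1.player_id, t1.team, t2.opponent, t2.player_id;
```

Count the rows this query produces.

5

LEFT JOIN keeps every row from `players`; unmatched rows get NULL for `games`'s columns.
Matching on t1.player_id = t2.player_id AND t1.tier = t2.tier.
- t1[0] player_id=4, tier=RF → no match; kept with NULLs on the t2 side.
- t1[1] player_id=2, tier=LS → no match; kept with NULLs on the t2 side.
- t1[2] player_id=2, tier=HP → no match; kept with NULLs on the t2 side.
- t1[3] player_id=7, tier=LS → 1 match(es) in t2 → 1 row(s).
- t1[4] player_id=2, tier=LS → no match; kept with NULLs on the t2 side.
Total: 1 matched + 4 padded = 5 rows.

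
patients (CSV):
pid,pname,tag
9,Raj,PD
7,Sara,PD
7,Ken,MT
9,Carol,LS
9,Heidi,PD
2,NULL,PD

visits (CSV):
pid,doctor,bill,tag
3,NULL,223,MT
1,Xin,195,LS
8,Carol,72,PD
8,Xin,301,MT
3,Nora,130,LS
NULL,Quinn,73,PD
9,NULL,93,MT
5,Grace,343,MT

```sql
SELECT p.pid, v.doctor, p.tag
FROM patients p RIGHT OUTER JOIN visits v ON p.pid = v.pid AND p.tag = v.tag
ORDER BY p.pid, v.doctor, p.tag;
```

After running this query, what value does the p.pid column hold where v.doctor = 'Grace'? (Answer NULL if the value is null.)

NULL

RIGHT JOIN keeps every row from `visits`; unmatched rows get NULL for `patients`'s columns.
Matching on p.pid = v.pid AND p.tag = v.tag. A NULL in a compared column never satisfies the condition.
- pid=9, tag=PD: no matching v row.
- pid=7, tag=PD: no matching v row.
- pid=7, tag=MT: no matching v row.
- pid=9, tag=LS: no matching v row.
- pid=9, tag=PD: no matching v row.
- pid=2, tag=PD: no matching v row.
- 8 row(s) from v found no p partner → padded with NULL.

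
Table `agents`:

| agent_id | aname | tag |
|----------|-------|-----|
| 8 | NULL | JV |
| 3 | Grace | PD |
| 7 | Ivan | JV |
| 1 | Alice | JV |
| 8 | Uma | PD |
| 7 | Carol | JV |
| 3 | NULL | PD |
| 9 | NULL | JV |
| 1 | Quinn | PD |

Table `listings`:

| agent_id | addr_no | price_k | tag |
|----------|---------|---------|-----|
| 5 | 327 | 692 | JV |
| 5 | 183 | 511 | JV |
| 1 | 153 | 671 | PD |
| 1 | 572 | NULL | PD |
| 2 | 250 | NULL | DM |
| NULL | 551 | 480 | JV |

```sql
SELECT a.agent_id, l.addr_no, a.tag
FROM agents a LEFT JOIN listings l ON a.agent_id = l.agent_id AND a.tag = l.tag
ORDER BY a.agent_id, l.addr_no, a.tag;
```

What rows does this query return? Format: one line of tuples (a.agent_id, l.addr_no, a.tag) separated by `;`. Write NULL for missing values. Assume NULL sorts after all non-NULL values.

LEFT JOIN keeps every row from `agents`; unmatched rows get NULL for `listings`'s columns.
Matching on a.agent_id = l.agent_id AND a.tag = l.tag. A NULL in a compared column never satisfies the condition.
Matched pairs: 2; unmatched a rows kept: 8.

(1, 153, PD); (1, 572, PD); (1, NULL, JV); (3, NULL, PD); (3, NULL, PD); (7, NULL, JV); (7, NULL, JV); (8, NULL, JV); (8, NULL, PD); (9, NULL, JV)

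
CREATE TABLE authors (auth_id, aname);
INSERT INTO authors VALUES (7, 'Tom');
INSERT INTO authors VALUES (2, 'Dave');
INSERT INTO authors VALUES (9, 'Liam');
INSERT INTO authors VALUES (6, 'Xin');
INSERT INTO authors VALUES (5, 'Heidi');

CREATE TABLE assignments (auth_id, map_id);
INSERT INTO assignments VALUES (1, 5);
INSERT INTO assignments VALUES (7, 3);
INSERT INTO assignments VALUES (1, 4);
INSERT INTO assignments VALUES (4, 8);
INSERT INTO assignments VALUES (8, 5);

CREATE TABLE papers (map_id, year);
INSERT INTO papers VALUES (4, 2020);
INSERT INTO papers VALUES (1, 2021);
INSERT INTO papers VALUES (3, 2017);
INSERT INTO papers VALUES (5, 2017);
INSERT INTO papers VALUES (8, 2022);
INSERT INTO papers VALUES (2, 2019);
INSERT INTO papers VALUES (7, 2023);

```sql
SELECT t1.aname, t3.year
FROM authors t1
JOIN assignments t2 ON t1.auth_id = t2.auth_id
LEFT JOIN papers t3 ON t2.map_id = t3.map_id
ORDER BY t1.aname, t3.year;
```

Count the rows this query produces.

1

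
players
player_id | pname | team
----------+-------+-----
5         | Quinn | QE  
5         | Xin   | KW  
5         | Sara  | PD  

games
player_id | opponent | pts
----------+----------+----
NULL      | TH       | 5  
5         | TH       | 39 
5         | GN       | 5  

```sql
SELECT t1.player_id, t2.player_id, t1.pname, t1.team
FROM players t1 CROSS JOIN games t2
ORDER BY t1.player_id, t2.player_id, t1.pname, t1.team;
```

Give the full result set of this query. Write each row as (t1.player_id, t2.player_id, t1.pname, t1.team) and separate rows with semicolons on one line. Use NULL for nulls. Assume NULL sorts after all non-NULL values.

(5, 5, Quinn, QE); (5, 5, Quinn, QE); (5, 5, Sara, PD); (5, 5, Sara, PD); (5, 5, Xin, KW); (5, 5, Xin, KW); (5, NULL, Quinn, QE); (5, NULL, Sara, PD); (5, NULL, Xin, KW)

CROSS JOIN pairs every row of `players` with every row of `games`: 3 × 3 = 9 rows.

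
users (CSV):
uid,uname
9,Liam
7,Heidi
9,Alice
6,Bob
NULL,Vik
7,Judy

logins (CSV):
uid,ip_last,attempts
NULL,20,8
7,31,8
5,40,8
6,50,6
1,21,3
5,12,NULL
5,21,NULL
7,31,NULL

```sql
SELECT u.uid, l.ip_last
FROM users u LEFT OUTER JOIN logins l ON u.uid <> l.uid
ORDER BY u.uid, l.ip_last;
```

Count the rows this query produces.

31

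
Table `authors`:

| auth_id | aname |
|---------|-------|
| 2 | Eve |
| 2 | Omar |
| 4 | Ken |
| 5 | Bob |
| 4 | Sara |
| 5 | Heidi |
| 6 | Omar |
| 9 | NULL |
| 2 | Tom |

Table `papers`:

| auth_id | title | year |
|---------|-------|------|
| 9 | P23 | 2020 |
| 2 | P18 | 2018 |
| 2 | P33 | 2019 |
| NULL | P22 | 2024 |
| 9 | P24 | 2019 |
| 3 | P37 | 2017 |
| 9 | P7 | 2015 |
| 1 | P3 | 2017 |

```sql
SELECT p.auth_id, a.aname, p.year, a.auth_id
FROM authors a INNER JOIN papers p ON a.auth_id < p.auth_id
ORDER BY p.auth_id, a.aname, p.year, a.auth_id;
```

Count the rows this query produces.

27

INNER JOIN keeps only pairs where the ON condition holds.
Matching on a.auth_id < p.auth_id. A NULL in a compared column never satisfies the condition.
- a row (auth_id=2): matches 4 p row(s) → 4 output row(s).
- a row (auth_id=2): matches 4 p row(s) → 4 output row(s).
- a row (auth_id=4): matches 3 p row(s) → 3 output row(s).
- a row (auth_id=5): matches 3 p row(s) → 3 output row(s).
- a row (auth_id=4): matches 3 p row(s) → 3 output row(s).
- a row (auth_id=5): matches 3 p row(s) → 3 output row(s).
- a row (auth_id=6): matches 3 p row(s) → 3 output row(s).
- a row (auth_id=9): no match → dropped.
- a row (auth_id=2): matches 4 p row(s) → 4 output row(s).
Total: 27 rows.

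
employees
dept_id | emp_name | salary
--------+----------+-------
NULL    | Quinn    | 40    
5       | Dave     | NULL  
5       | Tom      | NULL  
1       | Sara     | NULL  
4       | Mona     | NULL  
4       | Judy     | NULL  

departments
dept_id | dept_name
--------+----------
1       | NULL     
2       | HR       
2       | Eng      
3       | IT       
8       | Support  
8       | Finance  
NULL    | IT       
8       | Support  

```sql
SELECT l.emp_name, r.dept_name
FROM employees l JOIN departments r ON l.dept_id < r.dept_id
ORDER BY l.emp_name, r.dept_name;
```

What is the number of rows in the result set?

INNER JOIN keeps only pairs where the ON condition holds.
Matching on l.dept_id < r.dept_id. A NULL in a compared column never satisfies the condition.
- l row (dept_id=NULL): no match → dropped.
- l row (dept_id=5): matches 3 r row(s) → 3 output row(s).
- l row (dept_id=5): matches 3 r row(s) → 3 output row(s).
- l row (dept_id=1): matches 6 r row(s) → 6 output row(s).
- l row (dept_id=4): matches 3 r row(s) → 3 output row(s).
- l row (dept_id=4): matches 3 r row(s) → 3 output row(s).
Total: 18 rows.

18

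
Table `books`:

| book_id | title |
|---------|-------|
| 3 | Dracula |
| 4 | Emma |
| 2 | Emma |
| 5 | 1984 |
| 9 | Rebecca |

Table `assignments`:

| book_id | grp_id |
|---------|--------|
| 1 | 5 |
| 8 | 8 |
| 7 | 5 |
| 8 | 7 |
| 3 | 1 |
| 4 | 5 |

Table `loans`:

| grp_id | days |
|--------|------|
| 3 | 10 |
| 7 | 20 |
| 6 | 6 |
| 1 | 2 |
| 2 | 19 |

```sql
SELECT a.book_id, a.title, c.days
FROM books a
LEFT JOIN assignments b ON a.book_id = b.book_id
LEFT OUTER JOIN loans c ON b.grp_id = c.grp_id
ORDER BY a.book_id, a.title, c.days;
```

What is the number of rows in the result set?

Evaluate left to right. First `books a LEFT JOIN assignments b` on book_id: 5 row(s).
Then LEFT JOIN `loans c` on grp_id: each of those 5 rows is kept; rows whose b.grp_id has no match in c get NULL for c's columns.
Result: 5 row(s).

5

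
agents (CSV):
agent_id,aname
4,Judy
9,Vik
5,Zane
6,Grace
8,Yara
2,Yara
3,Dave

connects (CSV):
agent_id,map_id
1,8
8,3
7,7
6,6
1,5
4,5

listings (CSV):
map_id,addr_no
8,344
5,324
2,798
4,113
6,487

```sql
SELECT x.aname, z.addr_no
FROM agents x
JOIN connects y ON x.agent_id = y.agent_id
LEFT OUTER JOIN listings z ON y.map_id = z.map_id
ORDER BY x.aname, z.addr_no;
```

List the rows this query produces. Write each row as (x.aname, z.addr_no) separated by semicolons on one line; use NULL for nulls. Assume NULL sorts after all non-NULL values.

(Grace, 487); (Judy, 324); (Yara, NULL)

Evaluate left to right. First `agents x INNER JOIN connects y` on agent_id: 3 row(s).
Then LEFT JOIN `listings z` on map_id: each of those 3 rows is kept; rows whose y.map_id has no match in z get NULL for z's columns.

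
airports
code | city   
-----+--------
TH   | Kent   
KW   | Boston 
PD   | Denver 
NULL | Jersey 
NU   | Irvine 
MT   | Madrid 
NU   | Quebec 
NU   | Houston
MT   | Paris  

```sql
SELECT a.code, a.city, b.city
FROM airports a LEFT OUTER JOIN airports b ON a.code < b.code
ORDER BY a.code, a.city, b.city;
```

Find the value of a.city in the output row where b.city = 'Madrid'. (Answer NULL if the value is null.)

LEFT JOIN keeps every row from `airports a`; unmatched rows get NULL for `airports b`'s columns.
Matching on a.code < b.code. A NULL in a compared column never satisfies the condition.
Matched pairs: 24; unmatched a rows kept: 2.

Boston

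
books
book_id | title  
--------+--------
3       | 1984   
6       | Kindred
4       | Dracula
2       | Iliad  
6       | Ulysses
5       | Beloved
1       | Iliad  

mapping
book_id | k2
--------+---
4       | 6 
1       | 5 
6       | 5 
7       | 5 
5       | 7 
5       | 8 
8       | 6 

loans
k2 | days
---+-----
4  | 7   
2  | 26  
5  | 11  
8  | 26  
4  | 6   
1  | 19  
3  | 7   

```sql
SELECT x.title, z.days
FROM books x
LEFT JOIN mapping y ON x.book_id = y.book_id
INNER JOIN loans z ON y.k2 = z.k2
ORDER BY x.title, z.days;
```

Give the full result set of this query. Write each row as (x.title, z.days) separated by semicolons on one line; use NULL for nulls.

(Beloved, 26); (Iliad, 11); (Kindred, 11); (Ulysses, 11)

Evaluate left to right. First `books x LEFT JOIN mapping y` on book_id: 8 row(s).
Then INNER JOIN `loans z` on k2: keep only rows whose y.k2 appears in z.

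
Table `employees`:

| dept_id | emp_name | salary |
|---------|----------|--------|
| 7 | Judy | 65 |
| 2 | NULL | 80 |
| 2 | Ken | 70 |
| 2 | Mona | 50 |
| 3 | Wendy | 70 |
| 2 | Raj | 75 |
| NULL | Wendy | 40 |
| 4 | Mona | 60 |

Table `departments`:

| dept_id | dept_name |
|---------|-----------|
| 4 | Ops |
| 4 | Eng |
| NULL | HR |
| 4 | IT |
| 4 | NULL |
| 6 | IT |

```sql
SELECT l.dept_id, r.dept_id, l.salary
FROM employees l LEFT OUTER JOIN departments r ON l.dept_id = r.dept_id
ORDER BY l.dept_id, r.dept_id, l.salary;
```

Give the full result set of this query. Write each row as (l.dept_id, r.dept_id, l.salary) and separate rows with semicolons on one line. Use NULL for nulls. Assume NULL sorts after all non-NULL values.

(2, NULL, 50); (2, NULL, 70); (2, NULL, 75); (2, NULL, 80); (3, NULL, 70); (4, 4, 60); (4, 4, 60); (4, 4, 60); (4, 4, 60); (7, NULL, 65); (NULL, NULL, 40)

LEFT JOIN keeps every row from `employees`; unmatched rows get NULL for `departments`'s columns.
Matching on l.dept_id = r.dept_id. A NULL in a compared column never satisfies the condition.
- l row (dept_id=7): no match → kept, r columns NULL.
- l row (dept_id=2): no match → kept, r columns NULL.
- l row (dept_id=2): no match → kept, r columns NULL.
- l row (dept_id=2): no match → kept, r columns NULL.
- l row (dept_id=3): no match → kept, r columns NULL.
- l row (dept_id=2): no match → kept, r columns NULL.
- l row (dept_id=NULL): no match → kept, r columns NULL.
- l row (dept_id=4): matches 4 r row(s) → 4 output row(s).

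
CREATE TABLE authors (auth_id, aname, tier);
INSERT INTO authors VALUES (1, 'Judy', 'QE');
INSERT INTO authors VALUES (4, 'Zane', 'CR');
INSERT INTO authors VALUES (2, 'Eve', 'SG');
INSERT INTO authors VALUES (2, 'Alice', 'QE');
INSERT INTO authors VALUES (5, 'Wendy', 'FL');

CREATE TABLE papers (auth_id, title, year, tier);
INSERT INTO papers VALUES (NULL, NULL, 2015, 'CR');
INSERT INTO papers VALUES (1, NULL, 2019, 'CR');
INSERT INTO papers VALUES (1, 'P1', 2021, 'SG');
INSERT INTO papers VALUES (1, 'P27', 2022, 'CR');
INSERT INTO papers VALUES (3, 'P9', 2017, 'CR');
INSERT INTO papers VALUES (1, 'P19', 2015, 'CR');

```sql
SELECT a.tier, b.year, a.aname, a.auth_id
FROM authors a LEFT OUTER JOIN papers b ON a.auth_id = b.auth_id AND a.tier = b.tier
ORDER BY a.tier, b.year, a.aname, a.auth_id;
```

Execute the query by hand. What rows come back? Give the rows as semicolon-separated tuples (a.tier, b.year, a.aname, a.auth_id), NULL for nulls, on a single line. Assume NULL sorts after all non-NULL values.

LEFT JOIN keeps every row from `authors`; unmatched rows get NULL for `papers`'s columns.
Matching on a.auth_id = b.auth_id AND a.tier = b.tier. A NULL in a compared column never satisfies the condition.
Matched pairs: 0; unmatched a rows kept: 5.

(CR, NULL, Zane, 4); (FL, NULL, Wendy, 5); (QE, NULL, Alice, 2); (QE, NULL, Judy, 1); (SG, NULL, Eve, 2)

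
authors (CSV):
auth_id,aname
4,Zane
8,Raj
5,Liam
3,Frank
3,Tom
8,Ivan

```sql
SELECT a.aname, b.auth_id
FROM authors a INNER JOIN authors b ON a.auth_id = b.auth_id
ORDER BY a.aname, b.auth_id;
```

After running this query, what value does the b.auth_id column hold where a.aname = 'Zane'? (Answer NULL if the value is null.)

4

INNER JOIN keeps only pairs where the ON condition holds.
Matching on a.auth_id = b.auth_id.
- a (auth_id=4) pairs with 1 row(s) of b.
- a (auth_id=8) pairs with 2 row(s) of b.
- a (auth_id=5) pairs with 1 row(s) of b.
- a (auth_id=3) pairs with 2 row(s) of b.
- a (auth_id=3) pairs with 2 row(s) of b.
- a (auth_id=8) pairs with 2 row(s) of b.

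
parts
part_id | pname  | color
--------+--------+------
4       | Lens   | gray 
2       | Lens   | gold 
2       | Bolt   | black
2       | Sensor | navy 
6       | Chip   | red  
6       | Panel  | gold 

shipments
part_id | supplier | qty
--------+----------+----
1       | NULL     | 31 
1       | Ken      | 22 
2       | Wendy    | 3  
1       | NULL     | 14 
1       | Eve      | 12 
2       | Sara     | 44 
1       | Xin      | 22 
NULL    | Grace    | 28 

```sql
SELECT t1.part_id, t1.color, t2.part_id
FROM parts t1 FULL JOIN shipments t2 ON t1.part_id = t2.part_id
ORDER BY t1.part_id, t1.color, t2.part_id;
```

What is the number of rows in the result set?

FULL OUTER JOIN keeps every row from both sides; unmatched rows get NULL for the other side's columns.
Matching on t1.part_id = t2.part_id. A NULL in a compared column never satisfies the condition.
- t1 (part_id=4) has no partner → padded with NULL.
- t1 (part_id=2) pairs with 2 row(s) of t2.
- t1 (part_id=2) pairs with 2 row(s) of t2.
- t1 (part_id=2) pairs with 2 row(s) of t2.
- t1 (part_id=6) has no partner → padded with NULL.
- t1 (part_id=6) has no partner → padded with NULL.
- 6 row(s) from t2 found no t1 partner → padded with NULL.
Total: 6 matched + 9 padded = 15 rows.

15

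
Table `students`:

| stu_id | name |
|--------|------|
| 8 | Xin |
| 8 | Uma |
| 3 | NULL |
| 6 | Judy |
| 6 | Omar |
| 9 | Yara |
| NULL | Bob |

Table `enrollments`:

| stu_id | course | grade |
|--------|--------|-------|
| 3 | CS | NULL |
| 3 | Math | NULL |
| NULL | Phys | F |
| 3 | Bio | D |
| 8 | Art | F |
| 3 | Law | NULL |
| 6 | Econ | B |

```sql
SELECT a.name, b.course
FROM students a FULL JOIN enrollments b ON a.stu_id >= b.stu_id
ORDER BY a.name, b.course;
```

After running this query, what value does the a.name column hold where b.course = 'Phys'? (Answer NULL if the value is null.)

FULL OUTER JOIN keeps every row from both sides; unmatched rows get NULL for the other side's columns.
Matching on a.stu_id >= b.stu_id. A NULL in a compared column never satisfies the condition.
- stu_id=8: 6 matching b row(s), so 6 row(s) emitted.
- stu_id=8: 6 matching b row(s), so 6 row(s) emitted.
- stu_id=3: 4 matching b row(s), so 4 row(s) emitted.
- stu_id=6: 5 matching b row(s), so 5 row(s) emitted.
- stu_id=6: 5 matching b row(s), so 5 row(s) emitted.
- stu_id=9: 6 matching b row(s), so 6 row(s) emitted.
- stu_id=NULL: no b row matches, row kept with b columns NULL.
- plus 1 unmatched b row(s), each kept with NULL a columns.

NULL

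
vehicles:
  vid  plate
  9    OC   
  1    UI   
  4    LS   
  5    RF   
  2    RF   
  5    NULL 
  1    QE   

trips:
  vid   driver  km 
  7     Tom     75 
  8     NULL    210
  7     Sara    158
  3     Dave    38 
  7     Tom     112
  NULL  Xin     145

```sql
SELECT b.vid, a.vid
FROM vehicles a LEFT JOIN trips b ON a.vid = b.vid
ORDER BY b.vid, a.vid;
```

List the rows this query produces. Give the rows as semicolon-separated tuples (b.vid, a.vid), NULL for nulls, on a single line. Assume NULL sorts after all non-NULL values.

(NULL, 1); (NULL, 1); (NULL, 2); (NULL, 4); (NULL, 5); (NULL, 5); (NULL, 9)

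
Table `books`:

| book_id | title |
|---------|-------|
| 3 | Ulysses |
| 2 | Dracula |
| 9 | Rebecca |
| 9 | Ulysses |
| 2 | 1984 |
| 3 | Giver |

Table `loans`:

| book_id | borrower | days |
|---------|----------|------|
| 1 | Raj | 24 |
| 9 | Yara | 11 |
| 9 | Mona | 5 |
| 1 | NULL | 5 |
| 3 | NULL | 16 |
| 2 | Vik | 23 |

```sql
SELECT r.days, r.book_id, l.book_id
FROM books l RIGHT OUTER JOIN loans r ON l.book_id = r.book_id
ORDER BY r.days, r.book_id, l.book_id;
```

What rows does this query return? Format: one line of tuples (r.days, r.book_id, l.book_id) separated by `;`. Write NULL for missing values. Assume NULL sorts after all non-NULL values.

(5, 1, NULL); (5, 9, 9); (5, 9, 9); (11, 9, 9); (11, 9, 9); (16, 3, 3); (16, 3, 3); (23, 2, 2); (23, 2, 2); (24, 1, NULL)

RIGHT JOIN keeps every row from `loans`; unmatched rows get NULL for `books`'s columns.
Matching on l.book_id = r.book_id.
Matched pairs: 8; unmatched r rows kept: 2.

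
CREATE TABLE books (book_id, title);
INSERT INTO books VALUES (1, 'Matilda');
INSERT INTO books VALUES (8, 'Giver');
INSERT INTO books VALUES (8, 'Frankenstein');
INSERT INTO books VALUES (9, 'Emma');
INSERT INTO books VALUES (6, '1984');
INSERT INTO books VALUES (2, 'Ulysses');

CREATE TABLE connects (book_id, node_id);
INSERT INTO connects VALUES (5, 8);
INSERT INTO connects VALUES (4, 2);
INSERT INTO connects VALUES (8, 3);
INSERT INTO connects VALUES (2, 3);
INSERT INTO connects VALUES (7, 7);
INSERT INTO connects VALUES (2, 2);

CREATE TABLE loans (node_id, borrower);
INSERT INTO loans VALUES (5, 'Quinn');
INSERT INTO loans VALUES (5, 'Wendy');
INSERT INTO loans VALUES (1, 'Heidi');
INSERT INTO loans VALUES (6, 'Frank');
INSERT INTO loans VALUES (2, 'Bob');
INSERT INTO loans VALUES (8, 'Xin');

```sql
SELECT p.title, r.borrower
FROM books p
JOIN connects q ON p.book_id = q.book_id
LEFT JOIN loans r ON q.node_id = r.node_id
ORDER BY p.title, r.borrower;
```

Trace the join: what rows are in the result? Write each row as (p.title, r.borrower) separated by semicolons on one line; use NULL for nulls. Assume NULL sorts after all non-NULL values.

Step 1 — p INNER JOIN q on book_id → 4 row(s).
Then LEFT JOIN `loans r` on node_id: each of those 4 rows is kept; rows whose q.node_id has no match in r get NULL for r's columns.

(Frankenstein, NULL); (Giver, NULL); (Ulysses, Bob); (Ulysses, NULL)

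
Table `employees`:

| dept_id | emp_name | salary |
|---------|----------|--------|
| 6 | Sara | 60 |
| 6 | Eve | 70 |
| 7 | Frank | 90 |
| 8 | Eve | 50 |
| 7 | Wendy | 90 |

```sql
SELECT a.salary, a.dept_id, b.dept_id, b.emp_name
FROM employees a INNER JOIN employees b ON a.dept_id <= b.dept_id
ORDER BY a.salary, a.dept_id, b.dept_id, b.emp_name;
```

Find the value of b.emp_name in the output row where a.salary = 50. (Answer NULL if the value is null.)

Eve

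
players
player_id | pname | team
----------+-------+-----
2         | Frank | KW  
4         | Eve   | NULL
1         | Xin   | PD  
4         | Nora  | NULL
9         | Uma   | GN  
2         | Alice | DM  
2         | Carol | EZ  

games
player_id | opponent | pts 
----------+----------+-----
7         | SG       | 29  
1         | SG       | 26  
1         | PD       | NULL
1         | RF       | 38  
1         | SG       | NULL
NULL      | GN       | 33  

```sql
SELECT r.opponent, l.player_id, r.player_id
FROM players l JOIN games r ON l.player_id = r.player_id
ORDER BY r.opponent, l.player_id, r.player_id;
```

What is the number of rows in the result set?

INNER JOIN keeps only pairs where the ON condition holds.
Matching on l.player_id = r.player_id. A NULL in a compared column never satisfies the condition.
- l[0] player_id=2 → no match; dropped.
- l[1] player_id=4 → no match; dropped.
- l[2] player_id=1 → 4 match(es) in r → 4 row(s).
- l[3] player_id=4 → no match; dropped.
- l[4] player_id=9 → no match; dropped.
- l[5] player_id=2 → no match; dropped.
- l[6] player_id=2 → no match; dropped.
Total: 4 rows.

4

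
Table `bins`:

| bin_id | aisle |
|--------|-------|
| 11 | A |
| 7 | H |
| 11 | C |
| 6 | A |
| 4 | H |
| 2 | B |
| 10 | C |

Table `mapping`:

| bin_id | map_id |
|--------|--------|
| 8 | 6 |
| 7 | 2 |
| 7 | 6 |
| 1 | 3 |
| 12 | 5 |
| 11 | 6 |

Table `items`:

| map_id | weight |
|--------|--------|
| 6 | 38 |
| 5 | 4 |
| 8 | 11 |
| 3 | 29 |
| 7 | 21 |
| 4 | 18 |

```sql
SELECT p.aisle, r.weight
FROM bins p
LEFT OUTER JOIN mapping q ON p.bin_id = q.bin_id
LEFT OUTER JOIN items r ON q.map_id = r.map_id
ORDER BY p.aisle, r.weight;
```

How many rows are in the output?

Evaluate left to right. First `bins p LEFT JOIN mapping q` on bin_id: 8 row(s).
Then LEFT JOIN `items r` on map_id: each of those 8 rows is kept; rows whose q.map_id has no match in r get NULL for r's columns.
Result: 8 row(s).

8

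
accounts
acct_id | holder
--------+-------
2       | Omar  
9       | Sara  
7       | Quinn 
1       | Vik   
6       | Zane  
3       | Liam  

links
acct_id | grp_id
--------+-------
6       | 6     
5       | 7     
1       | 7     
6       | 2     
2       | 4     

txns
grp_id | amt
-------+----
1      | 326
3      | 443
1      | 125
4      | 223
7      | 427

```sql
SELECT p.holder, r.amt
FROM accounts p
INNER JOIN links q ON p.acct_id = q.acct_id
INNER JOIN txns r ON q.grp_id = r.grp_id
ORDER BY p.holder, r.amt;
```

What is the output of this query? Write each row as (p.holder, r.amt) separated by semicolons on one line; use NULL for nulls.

Step 1 — p INNER JOIN q on acct_id → 4 row(s).
Then INNER JOIN `txns r` on grp_id: keep only rows whose q.grp_id appears in r.

(Omar, 223); (Vik, 427)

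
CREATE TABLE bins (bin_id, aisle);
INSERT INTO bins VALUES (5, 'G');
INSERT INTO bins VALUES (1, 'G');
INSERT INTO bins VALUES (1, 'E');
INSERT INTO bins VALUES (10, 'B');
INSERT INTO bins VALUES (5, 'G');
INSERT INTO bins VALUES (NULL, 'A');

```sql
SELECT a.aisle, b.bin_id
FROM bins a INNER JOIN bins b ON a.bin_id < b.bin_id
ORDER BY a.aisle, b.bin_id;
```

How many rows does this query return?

8

INNER JOIN keeps only pairs where the ON condition holds.
Matching on a.bin_id < b.bin_id. A NULL in a compared column never satisfies the condition.
- a (bin_id=5) pairs with 1 row(s) of b.
- a (bin_id=1) pairs with 3 row(s) of b.
- a (bin_id=1) pairs with 3 row(s) of b.
- a (bin_id=10) has no partner → excluded.
- a (bin_id=5) pairs with 1 row(s) of b.
- a (bin_id=NULL) has no partner → excluded.
Total: 8 rows.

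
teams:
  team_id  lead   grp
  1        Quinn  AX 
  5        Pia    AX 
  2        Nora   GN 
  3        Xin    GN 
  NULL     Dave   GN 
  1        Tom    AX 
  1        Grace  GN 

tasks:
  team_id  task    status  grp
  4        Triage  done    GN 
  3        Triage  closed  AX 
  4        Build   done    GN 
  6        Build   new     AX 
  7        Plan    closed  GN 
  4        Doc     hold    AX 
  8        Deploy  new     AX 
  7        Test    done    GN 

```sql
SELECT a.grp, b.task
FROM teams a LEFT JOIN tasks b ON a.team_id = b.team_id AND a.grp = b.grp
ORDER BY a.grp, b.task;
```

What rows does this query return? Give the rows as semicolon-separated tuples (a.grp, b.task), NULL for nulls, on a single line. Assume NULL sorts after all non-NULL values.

(AX, NULL); (AX, NULL); (AX, NULL); (GN, NULL); (GN, NULL); (GN, NULL); (GN, NULL)

LEFT JOIN keeps every row from `teams`; unmatched rows get NULL for `tasks`'s columns.
Matching on a.team_id = b.team_id AND a.grp = b.grp. A NULL in a compared column never satisfies the condition.
- team_id=1, grp=AX: no b row matches, row kept with b columns NULL.
- team_id=5, grp=AX: no b row matches, row kept with b columns NULL.
- team_id=2, grp=GN: no b row matches, row kept with b columns NULL.
- team_id=3, grp=GN: no b row matches, row kept with b columns NULL.
- team_id=NULL, grp=GN: no b row matches, row kept with b columns NULL.
- team_id=1, grp=AX: no b row matches, row kept with b columns NULL.
- team_id=1, grp=GN: no b row matches, row kept with b columns NULL.
After projecting and ordering:
a.grp | b.task
AX | NULL
AX | NULL
AX | NULL
GN | NULL
GN | NULL
GN | NULL
GN | NULL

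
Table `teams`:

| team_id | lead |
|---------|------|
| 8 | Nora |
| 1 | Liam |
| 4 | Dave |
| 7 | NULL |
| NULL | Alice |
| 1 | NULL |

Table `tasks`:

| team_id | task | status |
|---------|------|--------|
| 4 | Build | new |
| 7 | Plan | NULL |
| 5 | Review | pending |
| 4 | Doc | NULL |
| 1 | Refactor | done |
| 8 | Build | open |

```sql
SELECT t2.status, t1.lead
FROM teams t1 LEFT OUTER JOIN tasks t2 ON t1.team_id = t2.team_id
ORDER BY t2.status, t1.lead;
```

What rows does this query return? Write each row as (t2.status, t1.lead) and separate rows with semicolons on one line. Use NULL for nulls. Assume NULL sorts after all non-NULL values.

(done, Liam); (done, NULL); (new, Dave); (open, Nora); (NULL, Alice); (NULL, Dave); (NULL, NULL)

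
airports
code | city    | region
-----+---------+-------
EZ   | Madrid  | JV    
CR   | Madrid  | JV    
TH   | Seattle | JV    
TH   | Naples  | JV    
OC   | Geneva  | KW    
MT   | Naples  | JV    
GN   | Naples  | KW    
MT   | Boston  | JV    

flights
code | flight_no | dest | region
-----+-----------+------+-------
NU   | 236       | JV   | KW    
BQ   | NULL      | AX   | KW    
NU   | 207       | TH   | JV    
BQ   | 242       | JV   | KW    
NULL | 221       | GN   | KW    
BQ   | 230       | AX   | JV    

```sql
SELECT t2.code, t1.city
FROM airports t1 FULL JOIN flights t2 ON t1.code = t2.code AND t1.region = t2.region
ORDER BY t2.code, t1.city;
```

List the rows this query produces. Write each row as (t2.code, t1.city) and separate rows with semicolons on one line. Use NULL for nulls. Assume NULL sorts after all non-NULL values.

(BQ, NULL); (BQ, NULL); (BQ, NULL); (NU, NULL); (NU, NULL); (NULL, Boston); (NULL, Geneva); (NULL, Madrid); (NULL, Madrid); (NULL, Naples); (NULL, Naples); (NULL, Naples); (NULL, Seattle); (NULL, NULL)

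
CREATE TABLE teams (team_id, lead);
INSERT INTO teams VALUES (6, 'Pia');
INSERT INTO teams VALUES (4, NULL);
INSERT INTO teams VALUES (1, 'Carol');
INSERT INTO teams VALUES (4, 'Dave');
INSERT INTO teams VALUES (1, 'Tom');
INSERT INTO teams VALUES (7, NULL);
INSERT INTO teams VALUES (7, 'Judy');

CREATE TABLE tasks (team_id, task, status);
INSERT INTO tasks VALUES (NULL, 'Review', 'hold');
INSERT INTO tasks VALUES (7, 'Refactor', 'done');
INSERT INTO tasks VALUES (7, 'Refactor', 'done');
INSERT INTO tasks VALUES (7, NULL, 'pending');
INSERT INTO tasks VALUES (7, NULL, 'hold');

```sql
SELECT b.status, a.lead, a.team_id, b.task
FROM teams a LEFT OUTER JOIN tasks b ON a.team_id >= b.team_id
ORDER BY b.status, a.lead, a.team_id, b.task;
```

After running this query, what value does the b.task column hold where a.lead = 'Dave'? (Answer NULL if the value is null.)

NULL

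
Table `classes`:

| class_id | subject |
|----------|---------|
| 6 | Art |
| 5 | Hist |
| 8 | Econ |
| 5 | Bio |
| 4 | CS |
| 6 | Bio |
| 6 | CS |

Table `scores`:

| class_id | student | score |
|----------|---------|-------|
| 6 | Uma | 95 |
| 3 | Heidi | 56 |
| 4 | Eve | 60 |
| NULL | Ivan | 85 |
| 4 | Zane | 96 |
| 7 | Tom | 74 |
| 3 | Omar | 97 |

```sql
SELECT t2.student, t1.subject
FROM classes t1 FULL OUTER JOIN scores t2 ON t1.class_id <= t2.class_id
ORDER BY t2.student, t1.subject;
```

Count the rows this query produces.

FULL OUTER JOIN keeps every row from both sides; unmatched rows get NULL for the other side's columns.
Matching on t1.class_id <= t2.class_id. A NULL in a compared column never satisfies the condition.
- class_id=6: 2 matching t2 row(s), so 2 row(s) emitted.
- class_id=5: 2 matching t2 row(s), so 2 row(s) emitted.
- class_id=8: no t2 row matches, row kept with t2 columns NULL.
- class_id=5: 2 matching t2 row(s), so 2 row(s) emitted.
- class_id=4: 4 matching t2 row(s), so 4 row(s) emitted.
- class_id=6: 2 matching t2 row(s), so 2 row(s) emitted.
- class_id=6: 2 matching t2 row(s), so 2 row(s) emitted.
- 3 row(s) from t2 found no t1 partner → padded with NULL.
Total: 14 matched + 4 padded = 18 rows.

18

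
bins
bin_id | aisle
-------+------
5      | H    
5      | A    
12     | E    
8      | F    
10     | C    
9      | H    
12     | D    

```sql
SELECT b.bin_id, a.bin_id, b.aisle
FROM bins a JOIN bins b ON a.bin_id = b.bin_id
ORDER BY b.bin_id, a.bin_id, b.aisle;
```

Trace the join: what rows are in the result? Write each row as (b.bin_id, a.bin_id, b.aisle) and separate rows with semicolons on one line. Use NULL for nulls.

(5, 5, A); (5, 5, A); (5, 5, H); (5, 5, H); (8, 8, F); (9, 9, H); (10, 10, C); (12, 12, D); (12, 12, D); (12, 12, E); (12, 12, E)

INNER JOIN keeps only pairs where the ON condition holds.
Matching on a.bin_id = b.bin_id.
- a row (bin_id=5): matches 2 b row(s) → 2 output row(s).
- a row (bin_id=5): matches 2 b row(s) → 2 output row(s).
- a row (bin_id=12): matches 2 b row(s) → 2 output row(s).
- a row (bin_id=8): matches 1 b row(s) → 1 output row(s).
- a row (bin_id=10): matches 1 b row(s) → 1 output row(s).
- a row (bin_id=9): matches 1 b row(s) → 1 output row(s).
- a row (bin_id=12): matches 2 b row(s) → 2 output row(s).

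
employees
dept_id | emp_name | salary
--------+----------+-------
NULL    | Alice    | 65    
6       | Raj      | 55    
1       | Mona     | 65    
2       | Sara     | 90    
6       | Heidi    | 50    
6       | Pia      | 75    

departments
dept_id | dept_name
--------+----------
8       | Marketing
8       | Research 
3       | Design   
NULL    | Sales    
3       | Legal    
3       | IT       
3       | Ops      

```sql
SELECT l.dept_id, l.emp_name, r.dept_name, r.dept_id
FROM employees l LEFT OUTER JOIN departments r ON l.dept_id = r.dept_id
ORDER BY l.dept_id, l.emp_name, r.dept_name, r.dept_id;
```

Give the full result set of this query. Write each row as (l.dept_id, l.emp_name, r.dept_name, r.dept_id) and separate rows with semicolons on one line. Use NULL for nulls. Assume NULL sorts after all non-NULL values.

(1, Mona, NULL, NULL); (2, Sara, NULL, NULL); (6, Heidi, NULL, NULL); (6, Pia, NULL, NULL); (6, Raj, NULL, NULL); (NULL, Alice, NULL, NULL)

LEFT JOIN keeps every row from `employees`; unmatched rows get NULL for `departments`'s columns.
Matching on l.dept_id = r.dept_id. A NULL in a compared column never satisfies the condition.
- l[0] dept_id=NULL → no match; kept with NULLs on the r side.
- l[1] dept_id=6 → no match; kept with NULLs on the r side.
- l[2] dept_id=1 → no match; kept with NULLs on the r side.
- l[3] dept_id=2 → no match; kept with NULLs on the r side.
- l[4] dept_id=6 → no match; kept with NULLs on the r side.
- l[5] dept_id=6 → no match; kept with NULLs on the r side.
After projecting and ordering:
l.dept_id | l.emp_name | r.dept_name | r.dept_id
1 | Mona | NULL | NULL
2 | Sara | NULL | NULL
6 | Heidi | NULL | NULL
6 | Pia | NULL | NULL
6 | Raj | NULL | NULL
NULL | Alice | NULL | NULL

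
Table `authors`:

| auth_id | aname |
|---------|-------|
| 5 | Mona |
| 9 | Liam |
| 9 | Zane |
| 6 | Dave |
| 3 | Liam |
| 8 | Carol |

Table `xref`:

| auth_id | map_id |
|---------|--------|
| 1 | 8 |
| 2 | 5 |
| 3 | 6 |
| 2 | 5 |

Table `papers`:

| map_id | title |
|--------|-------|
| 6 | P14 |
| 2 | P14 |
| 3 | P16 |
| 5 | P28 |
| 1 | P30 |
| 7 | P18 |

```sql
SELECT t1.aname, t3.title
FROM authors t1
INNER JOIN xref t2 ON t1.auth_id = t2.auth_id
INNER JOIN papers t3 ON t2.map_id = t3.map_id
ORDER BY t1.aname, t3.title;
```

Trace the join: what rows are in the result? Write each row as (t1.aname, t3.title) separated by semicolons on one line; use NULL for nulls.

(Liam, P14)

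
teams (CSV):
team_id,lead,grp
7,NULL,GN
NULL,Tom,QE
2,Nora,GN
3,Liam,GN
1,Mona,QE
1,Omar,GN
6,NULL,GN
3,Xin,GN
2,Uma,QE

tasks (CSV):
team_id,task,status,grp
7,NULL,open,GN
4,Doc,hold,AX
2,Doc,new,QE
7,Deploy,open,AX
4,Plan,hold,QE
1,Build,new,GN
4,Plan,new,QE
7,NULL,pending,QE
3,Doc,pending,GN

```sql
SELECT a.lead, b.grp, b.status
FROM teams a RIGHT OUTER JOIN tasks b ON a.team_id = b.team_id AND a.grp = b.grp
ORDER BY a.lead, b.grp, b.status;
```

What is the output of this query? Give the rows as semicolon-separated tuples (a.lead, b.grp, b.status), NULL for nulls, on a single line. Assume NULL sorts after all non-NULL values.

RIGHT JOIN keeps every row from `tasks`; unmatched rows get NULL for `teams`'s columns.
Matching on a.team_id = b.team_id AND a.grp = b.grp. A NULL in a compared column never satisfies the condition.
Matched pairs: 5; unmatched b rows kept: 5.

(Liam, GN, pending); (Omar, GN, new); (Uma, QE, new); (Xin, GN, pending); (NULL, AX, hold); (NULL, AX, open); (NULL, GN, open); (NULL, QE, hold); (NULL, QE, new); (NULL, QE, pending)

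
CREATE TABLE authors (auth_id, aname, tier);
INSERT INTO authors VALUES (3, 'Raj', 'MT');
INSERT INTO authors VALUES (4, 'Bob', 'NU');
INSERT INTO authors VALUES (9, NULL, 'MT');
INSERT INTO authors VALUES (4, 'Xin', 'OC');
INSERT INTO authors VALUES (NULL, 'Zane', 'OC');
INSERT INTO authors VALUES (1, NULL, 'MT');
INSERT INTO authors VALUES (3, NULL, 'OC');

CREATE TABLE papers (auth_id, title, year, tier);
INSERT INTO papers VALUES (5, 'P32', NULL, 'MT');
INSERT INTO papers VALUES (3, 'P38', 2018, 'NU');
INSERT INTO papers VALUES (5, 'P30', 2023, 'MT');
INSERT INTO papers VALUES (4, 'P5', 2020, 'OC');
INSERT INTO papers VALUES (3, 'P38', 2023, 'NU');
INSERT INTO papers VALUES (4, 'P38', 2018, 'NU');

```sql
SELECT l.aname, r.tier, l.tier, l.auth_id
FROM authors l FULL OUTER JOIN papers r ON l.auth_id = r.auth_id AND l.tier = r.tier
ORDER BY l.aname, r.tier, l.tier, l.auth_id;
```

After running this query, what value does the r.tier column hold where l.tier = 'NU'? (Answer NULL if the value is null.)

FULL OUTER JOIN keeps every row from both sides; unmatched rows get NULL for the other side's columns.
Matching on l.auth_id = r.auth_id AND l.tier = r.tier. A NULL in a compared column never satisfies the condition.
Matched pairs: 2; unmatched l rows kept: 5; unmatched r rows kept: 4.

NU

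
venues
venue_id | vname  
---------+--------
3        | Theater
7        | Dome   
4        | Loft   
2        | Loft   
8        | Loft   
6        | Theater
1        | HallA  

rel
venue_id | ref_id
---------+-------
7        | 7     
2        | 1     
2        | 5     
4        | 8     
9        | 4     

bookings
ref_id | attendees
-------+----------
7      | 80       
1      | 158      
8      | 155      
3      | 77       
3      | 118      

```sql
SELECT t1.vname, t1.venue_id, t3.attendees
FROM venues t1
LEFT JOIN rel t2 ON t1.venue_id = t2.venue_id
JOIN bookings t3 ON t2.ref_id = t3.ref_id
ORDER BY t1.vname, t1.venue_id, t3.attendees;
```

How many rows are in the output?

Joins associate left-to-right: venues LEFT JOIN rel on venue_id gives 8 intermediate row(s).
Then INNER JOIN `bookings t3` on ref_id: keep only rows whose t2.ref_id appears in t3.
Result: 3 row(s).

3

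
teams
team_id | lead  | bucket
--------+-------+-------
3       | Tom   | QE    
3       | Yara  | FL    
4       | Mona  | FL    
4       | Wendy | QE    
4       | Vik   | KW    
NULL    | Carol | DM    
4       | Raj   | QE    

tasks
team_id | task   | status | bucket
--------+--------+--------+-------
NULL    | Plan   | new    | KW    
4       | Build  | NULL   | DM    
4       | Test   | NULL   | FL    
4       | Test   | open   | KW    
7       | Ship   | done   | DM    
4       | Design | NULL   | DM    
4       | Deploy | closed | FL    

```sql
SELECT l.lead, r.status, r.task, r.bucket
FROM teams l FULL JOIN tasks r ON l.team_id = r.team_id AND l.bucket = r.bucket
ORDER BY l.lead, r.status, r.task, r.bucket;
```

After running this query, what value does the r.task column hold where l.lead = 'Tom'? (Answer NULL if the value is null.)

FULL OUTER JOIN keeps every row from both sides; unmatched rows get NULL for the other side's columns.
Matching on l.team_id = r.team_id AND l.bucket = r.bucket. A NULL in a compared column never satisfies the condition.
- l[0] team_id=3, bucket=QE → no match; kept with NULLs on the r side.
- l[1] team_id=3, bucket=FL → no match; kept with NULLs on the r side.
- l[2] team_id=4, bucket=FL → 2 match(es) in r → 2 row(s).
- l[3] team_id=4, bucket=QE → no match; kept with NULLs on the r side.
- l[4] team_id=4, bucket=KW → 1 match(es) in r → 1 row(s).
- l[5] team_id=NULL, bucket=DM → no match; kept with NULLs on the r side.
- l[6] team_id=4, bucket=QE → no match; kept with NULLs on the r side.
- 4 r row(s) had no l match → kept, l columns NULL.

NULL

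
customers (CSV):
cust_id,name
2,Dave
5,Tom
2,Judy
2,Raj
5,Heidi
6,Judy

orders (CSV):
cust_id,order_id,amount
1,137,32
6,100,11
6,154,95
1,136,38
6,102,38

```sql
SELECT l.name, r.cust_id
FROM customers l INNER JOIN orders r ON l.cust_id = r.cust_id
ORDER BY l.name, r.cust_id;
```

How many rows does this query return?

INNER JOIN keeps only pairs where the ON condition holds.
Matching on l.cust_id = r.cust_id.
Matched pairs: 3.
Total: 3 rows.

3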